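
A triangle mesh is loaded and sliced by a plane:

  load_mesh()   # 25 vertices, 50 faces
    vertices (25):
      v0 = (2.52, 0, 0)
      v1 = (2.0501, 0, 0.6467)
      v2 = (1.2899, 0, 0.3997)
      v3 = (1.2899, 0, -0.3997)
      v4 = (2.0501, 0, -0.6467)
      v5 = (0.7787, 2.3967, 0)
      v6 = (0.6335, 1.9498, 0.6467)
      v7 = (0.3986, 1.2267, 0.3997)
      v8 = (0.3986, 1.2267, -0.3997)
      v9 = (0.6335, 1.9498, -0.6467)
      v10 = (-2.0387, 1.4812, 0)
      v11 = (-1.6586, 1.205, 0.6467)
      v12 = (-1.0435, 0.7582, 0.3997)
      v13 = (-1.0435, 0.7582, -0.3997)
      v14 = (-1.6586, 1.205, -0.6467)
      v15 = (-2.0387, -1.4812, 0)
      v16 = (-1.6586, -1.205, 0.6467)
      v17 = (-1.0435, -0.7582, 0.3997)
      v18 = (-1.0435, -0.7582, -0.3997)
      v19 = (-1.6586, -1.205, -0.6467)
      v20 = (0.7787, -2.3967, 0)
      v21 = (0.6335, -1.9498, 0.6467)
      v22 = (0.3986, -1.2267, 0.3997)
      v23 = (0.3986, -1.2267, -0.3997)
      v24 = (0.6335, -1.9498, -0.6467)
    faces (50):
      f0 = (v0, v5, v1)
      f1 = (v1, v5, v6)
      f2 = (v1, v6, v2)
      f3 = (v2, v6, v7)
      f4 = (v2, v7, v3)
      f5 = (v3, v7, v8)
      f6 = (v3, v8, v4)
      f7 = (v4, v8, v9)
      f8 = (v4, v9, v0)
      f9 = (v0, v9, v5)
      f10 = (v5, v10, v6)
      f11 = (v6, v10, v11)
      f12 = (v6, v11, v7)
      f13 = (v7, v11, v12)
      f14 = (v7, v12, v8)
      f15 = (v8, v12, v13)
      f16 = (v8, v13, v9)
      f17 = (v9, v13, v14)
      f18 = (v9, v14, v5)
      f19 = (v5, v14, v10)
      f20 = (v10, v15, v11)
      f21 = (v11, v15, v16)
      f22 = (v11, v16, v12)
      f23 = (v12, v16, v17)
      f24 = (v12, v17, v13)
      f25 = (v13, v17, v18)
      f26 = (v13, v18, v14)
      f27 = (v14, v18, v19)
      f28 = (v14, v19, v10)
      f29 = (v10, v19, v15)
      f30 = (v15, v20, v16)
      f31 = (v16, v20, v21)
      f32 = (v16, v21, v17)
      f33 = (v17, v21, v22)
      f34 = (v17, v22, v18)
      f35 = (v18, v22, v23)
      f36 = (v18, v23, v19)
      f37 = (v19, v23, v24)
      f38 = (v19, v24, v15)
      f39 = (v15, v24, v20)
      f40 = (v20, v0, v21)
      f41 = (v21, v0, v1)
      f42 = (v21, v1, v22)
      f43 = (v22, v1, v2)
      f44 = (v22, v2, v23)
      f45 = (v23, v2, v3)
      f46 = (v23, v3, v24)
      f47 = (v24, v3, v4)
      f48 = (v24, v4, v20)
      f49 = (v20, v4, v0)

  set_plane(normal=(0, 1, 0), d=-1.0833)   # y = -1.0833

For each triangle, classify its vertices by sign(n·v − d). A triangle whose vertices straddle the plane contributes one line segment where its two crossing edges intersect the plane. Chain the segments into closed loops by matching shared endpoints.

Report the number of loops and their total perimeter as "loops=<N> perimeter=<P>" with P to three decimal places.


loops=2 perimeter=9.576

Straddling triangles (22 of 50):
  (v10,v15,v11) [+-+] → (-2.0387, -1.0833, 0)–(-1.9824, -1.0833, 0.095794)  len=0.1111
  (v11,v15,v16) [+--] → (-1.9824, -1.0833, 0.095794)–(-1.6586, -1.0833, 0.6467)  len=0.6390
  (v11,v16,v12) [+-+] → (-1.6586, -1.0833, 0.6467)–(-1.62047, -1.0833, 0.631388)  len=0.0411
  (v12,v16,v17) [+-+] → (-1.62047, -1.0833, 0.631388)–(-1.49106, -1.0833, 0.579422)  len=0.1395
  (v14,v18,v19) [++-] → (-1.49106, -1.0833, -0.579422)–(-1.6586, -1.0833, -0.6467)  len=0.1805
  (v14,v19,v10) [+-+] → (-1.6586, -1.0833, -0.6467)–(-1.67582, -1.0833, -0.617401)  len=0.0340
  (v10,v19,v15) [+--] → (-1.67582, -1.0833, -0.617401)–(-2.0387, -1.0833, 0)  len=0.7161
  (v16,v21,v17) [--+] → (-0.58597, -1.0833, 0.467088)–(-1.49106, -1.0833, 0.579422)  len=0.9120
  (v17,v21,v22) [+--] → (-0.58597, -1.0833, 0.467088)–(-0.0428026, -1.0833, 0.3997)  len=0.5473
  (v17,v22,v18) [+-+] → (-0.0428026, -1.0833, 0.3997)–(-0.0428026, -1.0833, 0.155017)  len=0.2447
  (v18,v22,v23) [+--] → (-0.0428026, -1.0833, 0.155017)–(-0.0428026, -1.0833, -0.3997)  len=0.5547
  (v18,v23,v19) [+--] → (-0.0428026, -1.0833, -0.3997)–(-1.49106, -1.0833, -0.579422)  len=1.4594
  (v20,v0,v21) [-+-] → (1.73294, -1.0833, 0)–(1.47187, -1.0833, 0.359304)  len=0.4441
  (v21,v0,v1) [-++] → (1.47187, -1.0833, 0.359304)–(1.26304, -1.0833, 0.6467)  len=0.3553
  (v21,v1,v22) [-+-] → (1.26304, -1.0833, 0.6467)–(0.591659, -1.0833, 0.428574)  len=0.7059
  (v22,v1,v2) [-++] → (0.591659, -1.0833, 0.428574)–(0.502792, -1.0833, 0.3997)  len=0.0934
  (v22,v2,v23) [-+-] → (0.502792, -1.0833, 0.3997)–(0.502792, -1.0833, -0.306251)  len=0.7060
  (v23,v2,v3) [-++] → (0.502792, -1.0833, -0.306251)–(0.502792, -1.0833, -0.3997)  len=0.0934
  (v23,v3,v24) [-+-] → (0.502792, -1.0833, -0.3997)–(0.925207, -1.0833, -0.536932)  len=0.4441
  (v24,v3,v4) [-++] → (0.925207, -1.0833, -0.536932)–(1.26304, -1.0833, -0.6467)  len=0.3552
  (v24,v4,v20) [-+-] → (1.26304, -1.0833, -0.6467)–(1.47543, -1.0833, -0.354394)  len=0.3613
  (v20,v4,v0) [-++] → (1.47543, -1.0833, -0.354394)–(1.73294, -1.0833, 0)  len=0.4381

Chained into 2 loop(s):
  loop 1: 12 segments, perimeter = 5.5795
  loop 2: 10 segments, perimeter = 3.9969
Total perimeter = 9.576


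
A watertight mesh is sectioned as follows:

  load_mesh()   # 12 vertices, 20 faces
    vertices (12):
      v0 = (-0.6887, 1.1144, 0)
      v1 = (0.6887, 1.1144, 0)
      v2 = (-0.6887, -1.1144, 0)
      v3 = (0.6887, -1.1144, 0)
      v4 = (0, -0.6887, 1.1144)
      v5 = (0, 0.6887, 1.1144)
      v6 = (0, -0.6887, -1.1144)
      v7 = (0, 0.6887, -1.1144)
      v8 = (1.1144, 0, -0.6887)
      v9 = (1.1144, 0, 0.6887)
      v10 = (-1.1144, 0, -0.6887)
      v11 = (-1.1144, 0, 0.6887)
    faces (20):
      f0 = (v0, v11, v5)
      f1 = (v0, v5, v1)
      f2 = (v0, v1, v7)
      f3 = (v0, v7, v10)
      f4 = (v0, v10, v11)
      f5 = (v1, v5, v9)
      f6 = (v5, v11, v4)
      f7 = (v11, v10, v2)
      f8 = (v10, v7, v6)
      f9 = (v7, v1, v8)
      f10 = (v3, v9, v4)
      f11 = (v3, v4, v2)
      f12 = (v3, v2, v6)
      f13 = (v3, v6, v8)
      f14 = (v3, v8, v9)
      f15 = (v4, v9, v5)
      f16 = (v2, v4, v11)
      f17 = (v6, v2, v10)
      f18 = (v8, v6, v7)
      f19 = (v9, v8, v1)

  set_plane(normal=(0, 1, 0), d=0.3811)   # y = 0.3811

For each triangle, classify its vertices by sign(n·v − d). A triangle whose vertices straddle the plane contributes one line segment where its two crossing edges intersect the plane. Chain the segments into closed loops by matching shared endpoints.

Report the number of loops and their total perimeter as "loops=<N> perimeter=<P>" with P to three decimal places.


loops=1 perimeter=6.609

Straddling triangles (10 of 20):
  (v0,v11,v5) [+-+] → (-0.96882, 0.3811, 0.45318)–(-0.497734, 0.3811, 0.924266)  len=0.6662
  (v0,v7,v10) [++-] → (-0.497734, 0.3811, -0.924266)–(-0.96882, 0.3811, -0.45318)  len=0.6662
  (v0,v10,v11) [+--] → (-0.96882, 0.3811, -0.45318)–(-0.96882, 0.3811, 0.45318)  len=0.9064
  (v1,v5,v9) [++-] → (0.497734, 0.3811, 0.924266)–(0.96882, 0.3811, 0.45318)  len=0.6662
  (v5,v11,v4) [+--] → (-0.497734, 0.3811, 0.924266)–(0, 0.3811, 1.1144)  len=0.5328
  (v10,v7,v6) [-+-] → (-0.497734, 0.3811, -0.924266)–(0, 0.3811, -1.1144)  len=0.5328
  (v7,v1,v8) [++-] → (0.96882, 0.3811, -0.45318)–(0.497734, 0.3811, -0.924266)  len=0.6662
  (v4,v9,v5) [--+] → (0.497734, 0.3811, 0.924266)–(0, 0.3811, 1.1144)  len=0.5328
  (v8,v6,v7) [--+] → (0, 0.3811, -1.1144)–(0.497734, 0.3811, -0.924266)  len=0.5328
  (v9,v8,v1) [--+] → (0.96882, 0.3811, -0.45318)–(0.96882, 0.3811, 0.45318)  len=0.9064

Chained into 1 loop(s):
  loop 1: 10 segments, perimeter = 6.6088
Total perimeter = 6.609


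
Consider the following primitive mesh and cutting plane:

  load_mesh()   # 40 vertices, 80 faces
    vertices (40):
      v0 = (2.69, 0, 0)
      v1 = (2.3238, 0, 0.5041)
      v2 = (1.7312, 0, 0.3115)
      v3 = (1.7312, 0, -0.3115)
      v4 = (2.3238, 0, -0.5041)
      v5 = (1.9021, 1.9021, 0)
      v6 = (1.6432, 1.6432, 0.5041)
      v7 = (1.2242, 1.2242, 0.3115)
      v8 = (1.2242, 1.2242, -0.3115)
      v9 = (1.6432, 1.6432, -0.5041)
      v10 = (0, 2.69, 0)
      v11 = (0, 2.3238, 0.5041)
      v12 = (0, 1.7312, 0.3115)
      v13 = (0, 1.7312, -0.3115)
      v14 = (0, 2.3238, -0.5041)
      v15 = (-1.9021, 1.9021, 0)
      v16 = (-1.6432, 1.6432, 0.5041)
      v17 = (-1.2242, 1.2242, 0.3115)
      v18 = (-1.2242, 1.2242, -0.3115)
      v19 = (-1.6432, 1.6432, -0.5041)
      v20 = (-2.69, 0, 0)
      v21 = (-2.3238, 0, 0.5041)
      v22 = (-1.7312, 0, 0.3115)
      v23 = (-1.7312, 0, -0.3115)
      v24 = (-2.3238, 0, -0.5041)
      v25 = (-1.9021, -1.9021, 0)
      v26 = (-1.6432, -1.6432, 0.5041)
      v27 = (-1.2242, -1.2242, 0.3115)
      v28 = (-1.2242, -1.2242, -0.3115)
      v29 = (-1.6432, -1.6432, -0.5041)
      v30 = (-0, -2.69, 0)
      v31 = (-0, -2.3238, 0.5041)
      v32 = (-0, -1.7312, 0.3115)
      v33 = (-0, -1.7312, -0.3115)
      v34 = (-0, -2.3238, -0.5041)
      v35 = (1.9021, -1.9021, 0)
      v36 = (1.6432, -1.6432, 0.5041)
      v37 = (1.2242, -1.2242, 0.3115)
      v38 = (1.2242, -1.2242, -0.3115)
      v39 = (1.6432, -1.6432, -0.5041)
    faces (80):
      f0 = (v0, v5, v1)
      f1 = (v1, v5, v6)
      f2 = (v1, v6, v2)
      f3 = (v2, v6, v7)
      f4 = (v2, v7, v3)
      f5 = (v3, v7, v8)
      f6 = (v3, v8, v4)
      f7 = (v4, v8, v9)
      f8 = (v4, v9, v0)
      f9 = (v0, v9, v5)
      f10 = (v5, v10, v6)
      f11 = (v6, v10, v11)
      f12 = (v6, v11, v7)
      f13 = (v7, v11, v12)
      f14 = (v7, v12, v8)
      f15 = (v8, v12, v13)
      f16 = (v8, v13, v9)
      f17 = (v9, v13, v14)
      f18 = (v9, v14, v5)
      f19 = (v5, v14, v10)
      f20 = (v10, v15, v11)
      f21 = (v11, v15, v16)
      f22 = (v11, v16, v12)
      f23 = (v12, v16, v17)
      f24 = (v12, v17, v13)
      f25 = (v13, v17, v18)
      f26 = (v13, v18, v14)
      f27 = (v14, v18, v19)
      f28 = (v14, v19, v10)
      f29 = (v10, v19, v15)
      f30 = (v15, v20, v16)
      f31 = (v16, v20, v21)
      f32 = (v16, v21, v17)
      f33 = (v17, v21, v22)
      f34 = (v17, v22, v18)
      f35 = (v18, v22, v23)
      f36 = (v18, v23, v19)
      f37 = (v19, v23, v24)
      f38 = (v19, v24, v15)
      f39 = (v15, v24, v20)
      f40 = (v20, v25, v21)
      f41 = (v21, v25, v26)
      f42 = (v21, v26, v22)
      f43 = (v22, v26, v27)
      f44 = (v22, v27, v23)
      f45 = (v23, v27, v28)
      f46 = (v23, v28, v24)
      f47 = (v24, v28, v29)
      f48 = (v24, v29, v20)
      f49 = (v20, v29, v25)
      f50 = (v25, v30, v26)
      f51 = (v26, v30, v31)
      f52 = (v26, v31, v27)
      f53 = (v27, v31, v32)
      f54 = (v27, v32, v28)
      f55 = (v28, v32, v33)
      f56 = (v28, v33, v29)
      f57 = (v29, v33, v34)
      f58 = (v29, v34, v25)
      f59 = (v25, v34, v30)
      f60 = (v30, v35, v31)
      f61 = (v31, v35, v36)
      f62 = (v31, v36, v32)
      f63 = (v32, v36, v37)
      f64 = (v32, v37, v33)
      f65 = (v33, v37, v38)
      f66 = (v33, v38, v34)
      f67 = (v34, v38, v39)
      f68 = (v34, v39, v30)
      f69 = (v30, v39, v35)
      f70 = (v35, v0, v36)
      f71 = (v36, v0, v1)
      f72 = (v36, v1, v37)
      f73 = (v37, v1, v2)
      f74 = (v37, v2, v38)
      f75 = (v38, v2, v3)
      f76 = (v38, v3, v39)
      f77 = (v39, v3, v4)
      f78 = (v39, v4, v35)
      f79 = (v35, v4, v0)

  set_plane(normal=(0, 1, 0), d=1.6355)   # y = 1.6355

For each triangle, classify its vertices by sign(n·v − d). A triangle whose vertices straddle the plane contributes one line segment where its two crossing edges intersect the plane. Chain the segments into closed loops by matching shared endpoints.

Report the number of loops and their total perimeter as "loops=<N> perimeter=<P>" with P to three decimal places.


Straddling triangles (24 of 80):
  (v0,v5,v1) [-+-] → (2.01253, 1.6355, 0)–(1.96121, 1.6355, 0.0706551)  len=0.0873
  (v1,v5,v6) [-++] → (1.96121, 1.6355, 0.0706551)–(1.64639, 1.6355, 0.5041)  len=0.5357
  (v1,v6,v2) [-+-] → (1.64639, 1.6355, 0.5041)–(1.64361, 1.6355, 0.503197)  len=0.0029
  (v2,v6,v7) [-+-] → (1.64361, 1.6355, 0.503197)–(1.6355, 1.6355, 0.500561)  len=0.0085
  (v4,v8,v9) [--+] → (1.6355, 1.6355, -0.500561)–(1.64639, 1.6355, -0.5041)  len=0.0115
  (v4,v9,v0) [-+-] → (1.64639, 1.6355, -0.5041)–(1.64811, 1.6355, -0.501738)  len=0.0029
  (v0,v9,v5) [-++] → (1.64811, 1.6355, -0.501738)–(2.01253, 1.6355, 0)  len=0.6201
  (v6,v11,v7) [++-] → (0.766294, 1.6355, 0.383541)–(1.6355, 1.6355, 0.500561)  len=0.8770
  (v7,v11,v12) [-++] → (0.766294, 1.6355, 0.383541)–(0.231077, 1.6355, 0.3115)  len=0.5400
  (v7,v12,v8) [-+-] → (0.231077, 1.6355, 0.3115)–(0.231077, 1.6355, 0.193904)  len=0.1176
  (v8,v12,v13) [-++] → (0.231077, 1.6355, 0.193904)–(0.231077, 1.6355, -0.3115)  len=0.5054
  (v8,v13,v9) [-++] → (0.231077, 1.6355, -0.3115)–(1.6355, 1.6355, -0.500561)  len=1.4171
  (v12,v16,v17) [++-] → (-1.6355, 1.6355, 0.500561)–(-0.231077, 1.6355, 0.3115)  len=1.4171
  (v12,v17,v13) [+-+] → (-0.231077, 1.6355, 0.3115)–(-0.231077, 1.6355, -0.193904)  len=0.5054
  (v13,v17,v18) [+--] → (-0.231077, 1.6355, -0.193904)–(-0.231077, 1.6355, -0.3115)  len=0.1176
  (v13,v18,v14) [+-+] → (-0.231077, 1.6355, -0.3115)–(-0.766294, 1.6355, -0.383541)  len=0.5400
  (v14,v18,v19) [+-+] → (-0.766294, 1.6355, -0.383541)–(-1.6355, 1.6355, -0.500561)  len=0.8770
  (v15,v20,v16) [+-+] → (-2.01253, 1.6355, 0)–(-1.64811, 1.6355, 0.501738)  len=0.6201
  (v16,v20,v21) [+--] → (-1.64811, 1.6355, 0.501738)–(-1.64639, 1.6355, 0.5041)  len=0.0029
  (v16,v21,v17) [+--] → (-1.64639, 1.6355, 0.5041)–(-1.6355, 1.6355, 0.500561)  len=0.0115
  (v18,v23,v19) [--+] → (-1.64361, 1.6355, -0.503197)–(-1.6355, 1.6355, -0.500561)  len=0.0085
  (v19,v23,v24) [+--] → (-1.64361, 1.6355, -0.503197)–(-1.64639, 1.6355, -0.5041)  len=0.0029
  (v19,v24,v15) [+-+] → (-1.64639, 1.6355, -0.5041)–(-1.96121, 1.6355, -0.0706551)  len=0.5357
  (v15,v24,v20) [+--] → (-1.96121, 1.6355, -0.0706551)–(-2.01253, 1.6355, 0)  len=0.0873

Chained into 2 loop(s):
  loop 1: 12 segments, perimeter = 4.7262
  loop 2: 12 segments, perimeter = 4.7262
Total perimeter = 9.452

loops=2 perimeter=9.452


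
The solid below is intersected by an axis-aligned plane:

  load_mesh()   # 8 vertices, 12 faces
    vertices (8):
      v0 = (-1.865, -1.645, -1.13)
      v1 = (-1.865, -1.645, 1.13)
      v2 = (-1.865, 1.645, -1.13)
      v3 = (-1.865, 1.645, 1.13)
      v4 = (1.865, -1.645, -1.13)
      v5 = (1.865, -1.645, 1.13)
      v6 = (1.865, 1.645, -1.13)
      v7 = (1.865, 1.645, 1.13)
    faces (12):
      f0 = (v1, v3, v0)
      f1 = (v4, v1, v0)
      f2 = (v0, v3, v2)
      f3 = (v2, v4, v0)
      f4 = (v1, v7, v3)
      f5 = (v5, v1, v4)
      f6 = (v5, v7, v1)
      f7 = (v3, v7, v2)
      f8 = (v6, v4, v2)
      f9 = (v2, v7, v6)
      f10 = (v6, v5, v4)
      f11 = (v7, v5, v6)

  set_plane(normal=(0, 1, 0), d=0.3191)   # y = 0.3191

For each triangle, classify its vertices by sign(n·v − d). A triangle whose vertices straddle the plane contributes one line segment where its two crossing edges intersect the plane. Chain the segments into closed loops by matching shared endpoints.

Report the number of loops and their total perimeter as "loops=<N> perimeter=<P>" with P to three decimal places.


Straddling triangles (8 of 12):
  (v1,v3,v0) [-+-] → (-1.865, 0.3191, 1.13)–(-1.865, 0.3191, 0.219199)  len=0.9108
  (v0,v3,v2) [-++] → (-1.865, 0.3191, 0.219199)–(-1.865, 0.3191, -1.13)  len=1.3492
  (v2,v4,v0) [+--] → (-0.361776, 0.3191, -1.13)–(-1.865, 0.3191, -1.13)  len=1.5032
  (v1,v7,v3) [-++] → (0.361776, 0.3191, 1.13)–(-1.865, 0.3191, 1.13)  len=2.2268
  (v5,v7,v1) [-+-] → (1.865, 0.3191, 1.13)–(0.361776, 0.3191, 1.13)  len=1.5032
  (v6,v4,v2) [+-+] → (1.865, 0.3191, -1.13)–(-0.361776, 0.3191, -1.13)  len=2.2268
  (v6,v5,v4) [+--] → (1.865, 0.3191, -0.219199)–(1.865, 0.3191, -1.13)  len=0.9108
  (v7,v5,v6) [+-+] → (1.865, 0.3191, 1.13)–(1.865, 0.3191, -0.219199)  len=1.3492

Chained into 1 loop(s):
  loop 1: 8 segments, perimeter = 11.9800
Total perimeter = 11.980

loops=1 perimeter=11.980


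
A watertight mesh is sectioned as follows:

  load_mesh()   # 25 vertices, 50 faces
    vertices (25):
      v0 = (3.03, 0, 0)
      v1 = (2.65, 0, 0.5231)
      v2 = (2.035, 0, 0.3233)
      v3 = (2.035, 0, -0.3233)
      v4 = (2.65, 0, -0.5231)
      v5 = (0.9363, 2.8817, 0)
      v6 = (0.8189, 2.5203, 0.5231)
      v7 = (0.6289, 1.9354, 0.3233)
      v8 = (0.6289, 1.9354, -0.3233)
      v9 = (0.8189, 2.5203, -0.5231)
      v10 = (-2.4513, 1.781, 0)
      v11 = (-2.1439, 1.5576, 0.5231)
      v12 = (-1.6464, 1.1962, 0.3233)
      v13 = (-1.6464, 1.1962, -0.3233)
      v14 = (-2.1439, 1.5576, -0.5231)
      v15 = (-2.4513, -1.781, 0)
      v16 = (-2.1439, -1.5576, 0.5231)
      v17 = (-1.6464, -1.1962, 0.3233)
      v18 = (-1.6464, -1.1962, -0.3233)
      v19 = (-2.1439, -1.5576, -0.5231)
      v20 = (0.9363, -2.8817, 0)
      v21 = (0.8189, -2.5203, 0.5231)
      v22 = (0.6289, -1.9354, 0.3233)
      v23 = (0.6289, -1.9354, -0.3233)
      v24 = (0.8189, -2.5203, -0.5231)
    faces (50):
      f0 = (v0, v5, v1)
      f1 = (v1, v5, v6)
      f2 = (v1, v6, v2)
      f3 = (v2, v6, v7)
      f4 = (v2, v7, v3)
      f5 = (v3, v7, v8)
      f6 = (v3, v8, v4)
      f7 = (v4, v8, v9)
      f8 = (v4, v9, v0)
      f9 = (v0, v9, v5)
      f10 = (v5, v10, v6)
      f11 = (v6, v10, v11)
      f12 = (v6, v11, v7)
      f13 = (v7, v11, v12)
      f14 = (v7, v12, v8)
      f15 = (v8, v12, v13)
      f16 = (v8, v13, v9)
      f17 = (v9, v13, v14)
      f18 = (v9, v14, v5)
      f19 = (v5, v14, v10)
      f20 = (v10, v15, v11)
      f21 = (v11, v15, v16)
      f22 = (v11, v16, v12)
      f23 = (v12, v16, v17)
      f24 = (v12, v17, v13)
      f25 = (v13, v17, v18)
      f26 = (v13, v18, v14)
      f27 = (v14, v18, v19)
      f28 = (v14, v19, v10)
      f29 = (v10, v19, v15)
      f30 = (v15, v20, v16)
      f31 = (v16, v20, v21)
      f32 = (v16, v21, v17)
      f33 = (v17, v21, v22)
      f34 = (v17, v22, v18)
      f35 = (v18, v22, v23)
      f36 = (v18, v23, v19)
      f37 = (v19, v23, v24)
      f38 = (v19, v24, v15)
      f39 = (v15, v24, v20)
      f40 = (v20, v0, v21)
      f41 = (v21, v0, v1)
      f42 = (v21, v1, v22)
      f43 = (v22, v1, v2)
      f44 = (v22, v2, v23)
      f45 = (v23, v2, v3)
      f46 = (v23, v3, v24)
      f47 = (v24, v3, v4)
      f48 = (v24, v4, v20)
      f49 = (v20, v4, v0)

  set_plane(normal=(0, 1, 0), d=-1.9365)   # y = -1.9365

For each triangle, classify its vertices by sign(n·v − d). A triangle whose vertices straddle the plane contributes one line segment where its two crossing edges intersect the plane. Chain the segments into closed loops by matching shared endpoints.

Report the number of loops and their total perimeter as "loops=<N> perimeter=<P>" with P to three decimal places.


loops=1 perimeter=8.071

Straddling triangles (14 of 50):
  (v15,v20,v16) [+-+] → (-1.97272, -1.9365, 0)–(-1.26248, -1.9365, 0.373411)  len=0.8024
  (v16,v20,v21) [+--] → (-1.26248, -1.9365, 0.373411)–(-0.9778, -1.9365, 0.5231)  len=0.3216
  (v16,v21,v17) [+-+] → (-0.9778, -1.9365, 0.5231)–(-0.268059, -1.9365, 0.435008)  len=0.7152
  (v17,v21,v22) [+-+] → (-0.268059, -1.9365, 0.435008)–(0.629257, -1.9365, 0.323676)  len=0.9042
  (v19,v23,v24) [++-] → (0.629257, -1.9365, -0.323676)–(-0.9778, -1.9365, -0.5231)  len=1.6194
  (v19,v24,v15) [+-+] → (-0.9778, -1.9365, -0.5231)–(-1.76347, -1.9365, -0.110026)  len=0.8876
  (v15,v24,v20) [+--] → (-1.76347, -1.9365, -0.110026)–(-1.97272, -1.9365, 0)  len=0.2364
  (v20,v0,v21) [-+-] → (1.62304, -1.9365, 0)–(1.33108, -1.9365, 0.40193)  len=0.4968
  (v21,v0,v1) [-++] → (1.33108, -1.9365, 0.40193)–(1.24305, -1.9365, 0.5231)  len=0.1498
  (v21,v1,v22) [-++] → (1.24305, -1.9365, 0.5231)–(0.629257, -1.9365, 0.323676)  len=0.6454
  (v23,v3,v24) [++-] → (1.1006, -1.9365, -0.476819)–(0.629257, -1.9365, -0.323676)  len=0.4956
  (v24,v3,v4) [-++] → (1.1006, -1.9365, -0.476819)–(1.24305, -1.9365, -0.5231)  len=0.1498
  (v24,v4,v20) [-+-] → (1.24305, -1.9365, -0.5231)–(1.4984, -1.9365, -0.171577)  len=0.4345
  (v20,v4,v0) [-++] → (1.4984, -1.9365, -0.171577)–(1.62304, -1.9365, 0)  len=0.2121

Chained into 1 loop(s):
  loop 1: 14 segments, perimeter = 8.0707
Total perimeter = 8.071


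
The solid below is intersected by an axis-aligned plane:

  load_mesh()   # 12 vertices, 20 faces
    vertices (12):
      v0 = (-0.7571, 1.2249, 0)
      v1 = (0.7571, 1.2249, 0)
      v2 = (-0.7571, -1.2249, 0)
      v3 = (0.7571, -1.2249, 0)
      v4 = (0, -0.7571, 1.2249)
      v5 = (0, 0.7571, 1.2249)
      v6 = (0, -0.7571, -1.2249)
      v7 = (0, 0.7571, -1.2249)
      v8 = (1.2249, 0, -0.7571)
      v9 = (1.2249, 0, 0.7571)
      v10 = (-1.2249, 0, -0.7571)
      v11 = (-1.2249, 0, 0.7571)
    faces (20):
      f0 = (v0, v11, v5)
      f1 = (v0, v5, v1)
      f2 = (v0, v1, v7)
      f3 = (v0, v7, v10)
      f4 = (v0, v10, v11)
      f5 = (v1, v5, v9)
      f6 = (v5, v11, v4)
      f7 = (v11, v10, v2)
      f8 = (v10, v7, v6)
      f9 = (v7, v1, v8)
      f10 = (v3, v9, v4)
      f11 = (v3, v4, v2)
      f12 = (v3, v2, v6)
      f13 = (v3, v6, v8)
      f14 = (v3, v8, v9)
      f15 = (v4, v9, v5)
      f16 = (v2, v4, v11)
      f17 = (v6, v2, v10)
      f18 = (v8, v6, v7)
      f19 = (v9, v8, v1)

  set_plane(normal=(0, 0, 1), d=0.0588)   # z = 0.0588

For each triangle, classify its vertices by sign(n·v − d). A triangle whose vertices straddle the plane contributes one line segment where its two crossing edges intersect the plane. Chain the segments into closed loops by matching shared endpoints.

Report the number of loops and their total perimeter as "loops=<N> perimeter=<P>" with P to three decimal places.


loops=1 perimeter=8.132

Straddling triangles (10 of 20):
  (v0,v11,v5) [-++] → (-0.793432, 1.12977, 0.0588)–(-0.720756, 1.20244, 0.0588)  len=0.1028
  (v0,v5,v1) [-+-] → (-0.720756, 1.20244, 0.0588)–(0.720756, 1.20244, 0.0588)  len=1.4415
  (v0,v10,v11) [--+] → (-1.2249, 0, 0.0588)–(-0.793432, 1.12977, 0.0588)  len=1.2094
  (v1,v5,v9) [-++] → (0.720756, 1.20244, 0.0588)–(0.793432, 1.12977, 0.0588)  len=0.1028
  (v11,v10,v2) [+--] → (-1.2249, 0, 0.0588)–(-0.793432, -1.12977, 0.0588)  len=1.2094
  (v3,v9,v4) [-++] → (0.793432, -1.12977, 0.0588)–(0.720756, -1.20244, 0.0588)  len=0.1028
  (v3,v4,v2) [-+-] → (0.720756, -1.20244, 0.0588)–(-0.720756, -1.20244, 0.0588)  len=1.4415
  (v3,v8,v9) [--+] → (1.2249, 0, 0.0588)–(0.793432, -1.12977, 0.0588)  len=1.2094
  (v2,v4,v11) [-++] → (-0.720756, -1.20244, 0.0588)–(-0.793432, -1.12977, 0.0588)  len=0.1028
  (v9,v8,v1) [+--] → (1.2249, 0, 0.0588)–(0.793432, 1.12977, 0.0588)  len=1.2094

Chained into 1 loop(s):
  loop 1: 10 segments, perimeter = 8.1316
Total perimeter = 8.132


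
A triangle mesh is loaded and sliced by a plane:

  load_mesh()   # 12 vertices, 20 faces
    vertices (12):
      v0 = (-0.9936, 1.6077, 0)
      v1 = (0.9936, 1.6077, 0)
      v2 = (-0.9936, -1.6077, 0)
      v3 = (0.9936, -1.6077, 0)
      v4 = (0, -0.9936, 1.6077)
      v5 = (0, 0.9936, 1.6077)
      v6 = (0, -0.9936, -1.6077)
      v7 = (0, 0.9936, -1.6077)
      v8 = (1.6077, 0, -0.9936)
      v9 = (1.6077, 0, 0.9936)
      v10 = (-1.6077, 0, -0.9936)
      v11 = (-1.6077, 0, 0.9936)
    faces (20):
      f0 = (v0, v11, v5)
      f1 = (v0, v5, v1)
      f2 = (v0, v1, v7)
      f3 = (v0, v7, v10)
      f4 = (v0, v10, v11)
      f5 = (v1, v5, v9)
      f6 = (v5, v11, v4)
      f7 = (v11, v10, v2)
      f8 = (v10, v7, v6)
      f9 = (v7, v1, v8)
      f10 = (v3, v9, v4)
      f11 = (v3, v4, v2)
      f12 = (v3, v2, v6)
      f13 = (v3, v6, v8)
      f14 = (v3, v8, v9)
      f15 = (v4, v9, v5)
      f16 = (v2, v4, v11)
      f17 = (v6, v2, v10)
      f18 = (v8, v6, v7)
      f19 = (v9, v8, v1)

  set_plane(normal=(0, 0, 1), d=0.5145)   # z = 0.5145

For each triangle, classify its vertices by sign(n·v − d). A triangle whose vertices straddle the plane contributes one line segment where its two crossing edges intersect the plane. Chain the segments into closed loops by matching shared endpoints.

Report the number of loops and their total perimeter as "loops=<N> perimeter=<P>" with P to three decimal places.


Straddling triangles (10 of 20):
  (v0,v11,v5) [-++] → (-1.31159, 0.77521, 0.5145)–(-0.675626, 1.41117, 0.5145)  len=0.8994
  (v0,v5,v1) [-+-] → (-0.675626, 1.41117, 0.5145)–(0.675626, 1.41117, 0.5145)  len=1.3513
  (v0,v10,v11) [--+] → (-1.6077, 0, 0.5145)–(-1.31159, 0.77521, 0.5145)  len=0.8298
  (v1,v5,v9) [-++] → (0.675626, 1.41117, 0.5145)–(1.31159, 0.77521, 0.5145)  len=0.8994
  (v11,v10,v2) [+--] → (-1.6077, 0, 0.5145)–(-1.31159, -0.77521, 0.5145)  len=0.8298
  (v3,v9,v4) [-++] → (1.31159, -0.77521, 0.5145)–(0.675626, -1.41117, 0.5145)  len=0.8994
  (v3,v4,v2) [-+-] → (0.675626, -1.41117, 0.5145)–(-0.675626, -1.41117, 0.5145)  len=1.3513
  (v3,v8,v9) [--+] → (1.6077, 0, 0.5145)–(1.31159, -0.77521, 0.5145)  len=0.8298
  (v2,v4,v11) [-++] → (-0.675626, -1.41117, 0.5145)–(-1.31159, -0.77521, 0.5145)  len=0.8994
  (v9,v8,v1) [+--] → (1.6077, 0, 0.5145)–(1.31159, 0.77521, 0.5145)  len=0.8298

Chained into 1 loop(s):
  loop 1: 10 segments, perimeter = 9.6194
Total perimeter = 9.619

loops=1 perimeter=9.619


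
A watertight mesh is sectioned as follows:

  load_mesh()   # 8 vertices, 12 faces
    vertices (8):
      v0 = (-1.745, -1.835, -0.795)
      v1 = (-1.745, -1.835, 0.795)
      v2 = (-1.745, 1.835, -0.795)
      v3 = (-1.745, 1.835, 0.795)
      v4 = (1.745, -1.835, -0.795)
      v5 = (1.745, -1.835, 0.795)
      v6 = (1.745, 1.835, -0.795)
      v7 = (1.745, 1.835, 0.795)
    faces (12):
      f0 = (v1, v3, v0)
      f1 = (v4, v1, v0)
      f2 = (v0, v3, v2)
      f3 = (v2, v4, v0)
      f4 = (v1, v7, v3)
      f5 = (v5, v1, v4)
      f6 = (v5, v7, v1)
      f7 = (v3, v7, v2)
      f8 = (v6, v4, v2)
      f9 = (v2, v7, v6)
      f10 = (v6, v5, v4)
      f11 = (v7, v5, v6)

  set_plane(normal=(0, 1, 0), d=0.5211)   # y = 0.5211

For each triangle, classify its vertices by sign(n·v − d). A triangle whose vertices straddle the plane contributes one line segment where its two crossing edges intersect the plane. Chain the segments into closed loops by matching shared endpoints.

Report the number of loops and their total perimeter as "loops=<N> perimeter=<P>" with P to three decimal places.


loops=1 perimeter=10.160

Straddling triangles (8 of 12):
  (v1,v3,v0) [-+-] → (-1.745, 0.5211, 0.795)–(-1.745, 0.5211, 0.225763)  len=0.5692
  (v0,v3,v2) [-++] → (-1.745, 0.5211, 0.225763)–(-1.745, 0.5211, -0.795)  len=1.0208
  (v2,v4,v0) [+--] → (-0.495542, 0.5211, -0.795)–(-1.745, 0.5211, -0.795)  len=1.2495
  (v1,v7,v3) [-++] → (0.495542, 0.5211, 0.795)–(-1.745, 0.5211, 0.795)  len=2.2405
  (v5,v7,v1) [-+-] → (1.745, 0.5211, 0.795)–(0.495542, 0.5211, 0.795)  len=1.2495
  (v6,v4,v2) [+-+] → (1.745, 0.5211, -0.795)–(-0.495542, 0.5211, -0.795)  len=2.2405
  (v6,v5,v4) [+--] → (1.745, 0.5211, -0.225763)–(1.745, 0.5211, -0.795)  len=0.5692
  (v7,v5,v6) [+-+] → (1.745, 0.5211, 0.795)–(1.745, 0.5211, -0.225763)  len=1.0208

Chained into 1 loop(s):
  loop 1: 8 segments, perimeter = 10.1600
Total perimeter = 10.160


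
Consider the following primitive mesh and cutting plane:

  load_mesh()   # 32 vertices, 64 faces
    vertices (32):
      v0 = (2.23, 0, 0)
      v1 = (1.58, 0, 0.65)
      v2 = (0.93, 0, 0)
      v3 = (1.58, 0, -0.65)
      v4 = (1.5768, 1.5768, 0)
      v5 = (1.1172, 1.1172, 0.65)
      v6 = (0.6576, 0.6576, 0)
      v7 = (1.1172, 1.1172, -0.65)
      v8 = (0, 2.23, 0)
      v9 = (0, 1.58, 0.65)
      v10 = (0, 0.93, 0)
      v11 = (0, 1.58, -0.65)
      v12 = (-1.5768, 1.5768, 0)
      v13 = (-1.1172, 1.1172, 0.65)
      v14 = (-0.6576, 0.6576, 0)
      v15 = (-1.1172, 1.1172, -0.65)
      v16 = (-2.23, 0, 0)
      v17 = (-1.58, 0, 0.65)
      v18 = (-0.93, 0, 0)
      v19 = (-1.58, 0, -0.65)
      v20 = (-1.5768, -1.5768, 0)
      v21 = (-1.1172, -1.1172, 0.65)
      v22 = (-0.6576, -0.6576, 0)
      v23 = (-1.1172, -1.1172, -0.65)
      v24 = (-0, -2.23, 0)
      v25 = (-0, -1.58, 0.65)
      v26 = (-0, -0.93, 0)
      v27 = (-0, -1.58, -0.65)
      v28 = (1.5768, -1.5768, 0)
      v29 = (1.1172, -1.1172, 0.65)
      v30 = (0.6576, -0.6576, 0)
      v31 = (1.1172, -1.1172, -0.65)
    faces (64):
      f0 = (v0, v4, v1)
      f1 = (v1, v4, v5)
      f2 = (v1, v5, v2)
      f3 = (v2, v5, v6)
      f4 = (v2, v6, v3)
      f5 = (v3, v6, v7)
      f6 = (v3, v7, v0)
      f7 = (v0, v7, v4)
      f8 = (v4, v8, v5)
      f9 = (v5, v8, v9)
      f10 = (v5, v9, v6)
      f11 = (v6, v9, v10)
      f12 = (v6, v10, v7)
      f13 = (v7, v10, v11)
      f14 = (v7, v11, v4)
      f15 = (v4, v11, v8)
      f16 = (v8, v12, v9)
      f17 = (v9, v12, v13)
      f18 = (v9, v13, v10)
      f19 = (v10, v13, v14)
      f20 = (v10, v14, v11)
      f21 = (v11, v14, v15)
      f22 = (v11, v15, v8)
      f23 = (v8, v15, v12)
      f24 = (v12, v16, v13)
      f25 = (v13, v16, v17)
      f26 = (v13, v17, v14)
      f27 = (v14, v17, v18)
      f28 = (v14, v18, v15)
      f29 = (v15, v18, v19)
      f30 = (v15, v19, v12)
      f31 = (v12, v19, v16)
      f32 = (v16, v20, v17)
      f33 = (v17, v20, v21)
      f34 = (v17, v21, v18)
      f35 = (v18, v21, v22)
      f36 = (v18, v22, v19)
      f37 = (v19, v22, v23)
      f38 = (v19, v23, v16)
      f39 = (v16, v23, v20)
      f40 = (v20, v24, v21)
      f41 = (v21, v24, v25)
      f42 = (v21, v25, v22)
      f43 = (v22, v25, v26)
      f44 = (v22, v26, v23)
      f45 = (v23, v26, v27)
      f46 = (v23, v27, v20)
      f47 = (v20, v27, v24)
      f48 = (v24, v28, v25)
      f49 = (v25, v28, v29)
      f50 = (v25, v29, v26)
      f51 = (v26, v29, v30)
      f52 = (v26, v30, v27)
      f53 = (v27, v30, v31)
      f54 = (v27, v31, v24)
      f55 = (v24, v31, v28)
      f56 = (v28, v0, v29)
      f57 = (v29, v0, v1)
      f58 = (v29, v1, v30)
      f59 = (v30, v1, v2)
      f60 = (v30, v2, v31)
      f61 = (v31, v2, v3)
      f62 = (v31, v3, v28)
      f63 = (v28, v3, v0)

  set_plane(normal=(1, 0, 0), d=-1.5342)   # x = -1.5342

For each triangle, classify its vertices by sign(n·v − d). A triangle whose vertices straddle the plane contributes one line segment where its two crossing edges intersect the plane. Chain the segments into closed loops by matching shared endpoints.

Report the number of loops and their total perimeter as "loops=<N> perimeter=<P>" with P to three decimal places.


Straddling triangles (18 of 64):
  (v8,v12,v9) [+-+] → (-1.5342, 1.59445, 0)–(-1.5342, 1.57689, 0.0175609)  len=0.0248
  (v9,v12,v13) [+-+] → (-1.5342, 1.57689, 0.0175609)–(-1.5342, 1.5342, 0.060248)  len=0.0604
  (v8,v15,v12) [++-] → (-1.5342, 1.5342, -0.060248)–(-1.5342, 1.59445, 0)  len=0.0852
  (v12,v16,v13) [--+] → (-1.5342, 0.698551, 0.406425)–(-1.5342, 1.5342, 0.060248)  len=0.9045
  (v13,v16,v17) [+--] → (-1.5342, 0.698551, 0.406425)–(-1.5342, 0.110561, 0.65)  len=0.6364
  (v13,v17,v14) [+-+] → (-1.5342, 0.110561, 0.65)–(-1.5342, 0.0326519, 0.617725)  len=0.0843
  (v14,v17,v18) [+-+] → (-1.5342, 0.0326519, 0.617725)–(-1.5342, 0, 0.6042)  len=0.0353
  (v15,v18,v19) [++-] → (-1.5342, 0, -0.6042)–(-1.5342, 0.110561, -0.65)  len=0.1197
  (v15,v19,v12) [+--] → (-1.5342, 0.110561, -0.65)–(-1.5342, 1.5342, -0.060248)  len=1.5410
  (v17,v20,v21) [--+] → (-1.5342, -1.5342, 0.060248)–(-1.5342, -0.110561, 0.65)  len=1.5410
  (v17,v21,v18) [-++] → (-1.5342, -0.110561, 0.65)–(-1.5342, 0, 0.6042)  len=0.1197
  (v18,v22,v19) [++-] → (-1.5342, -0.0326519, -0.617725)–(-1.5342, 0, -0.6042)  len=0.0353
  (v19,v22,v23) [-++] → (-1.5342, -0.0326519, -0.617725)–(-1.5342, -0.110561, -0.65)  len=0.0843
  (v19,v23,v16) [-+-] → (-1.5342, -0.110561, -0.65)–(-1.5342, -0.698551, -0.406425)  len=0.6364
  (v16,v23,v20) [-+-] → (-1.5342, -0.698551, -0.406425)–(-1.5342, -1.5342, -0.060248)  len=0.9045
  (v20,v24,v21) [-++] → (-1.5342, -1.59445, 0)–(-1.5342, -1.5342, 0.060248)  len=0.0852
  (v23,v27,v20) [++-] → (-1.5342, -1.57689, -0.0175609)–(-1.5342, -1.5342, -0.060248)  len=0.0604
  (v20,v27,v24) [-++] → (-1.5342, -1.57689, -0.0175609)–(-1.5342, -1.59445, 0)  len=0.0248

Chained into 1 loop(s):
  loop 1: 18 segments, perimeter = 6.9833
Total perimeter = 6.983

loops=1 perimeter=6.983


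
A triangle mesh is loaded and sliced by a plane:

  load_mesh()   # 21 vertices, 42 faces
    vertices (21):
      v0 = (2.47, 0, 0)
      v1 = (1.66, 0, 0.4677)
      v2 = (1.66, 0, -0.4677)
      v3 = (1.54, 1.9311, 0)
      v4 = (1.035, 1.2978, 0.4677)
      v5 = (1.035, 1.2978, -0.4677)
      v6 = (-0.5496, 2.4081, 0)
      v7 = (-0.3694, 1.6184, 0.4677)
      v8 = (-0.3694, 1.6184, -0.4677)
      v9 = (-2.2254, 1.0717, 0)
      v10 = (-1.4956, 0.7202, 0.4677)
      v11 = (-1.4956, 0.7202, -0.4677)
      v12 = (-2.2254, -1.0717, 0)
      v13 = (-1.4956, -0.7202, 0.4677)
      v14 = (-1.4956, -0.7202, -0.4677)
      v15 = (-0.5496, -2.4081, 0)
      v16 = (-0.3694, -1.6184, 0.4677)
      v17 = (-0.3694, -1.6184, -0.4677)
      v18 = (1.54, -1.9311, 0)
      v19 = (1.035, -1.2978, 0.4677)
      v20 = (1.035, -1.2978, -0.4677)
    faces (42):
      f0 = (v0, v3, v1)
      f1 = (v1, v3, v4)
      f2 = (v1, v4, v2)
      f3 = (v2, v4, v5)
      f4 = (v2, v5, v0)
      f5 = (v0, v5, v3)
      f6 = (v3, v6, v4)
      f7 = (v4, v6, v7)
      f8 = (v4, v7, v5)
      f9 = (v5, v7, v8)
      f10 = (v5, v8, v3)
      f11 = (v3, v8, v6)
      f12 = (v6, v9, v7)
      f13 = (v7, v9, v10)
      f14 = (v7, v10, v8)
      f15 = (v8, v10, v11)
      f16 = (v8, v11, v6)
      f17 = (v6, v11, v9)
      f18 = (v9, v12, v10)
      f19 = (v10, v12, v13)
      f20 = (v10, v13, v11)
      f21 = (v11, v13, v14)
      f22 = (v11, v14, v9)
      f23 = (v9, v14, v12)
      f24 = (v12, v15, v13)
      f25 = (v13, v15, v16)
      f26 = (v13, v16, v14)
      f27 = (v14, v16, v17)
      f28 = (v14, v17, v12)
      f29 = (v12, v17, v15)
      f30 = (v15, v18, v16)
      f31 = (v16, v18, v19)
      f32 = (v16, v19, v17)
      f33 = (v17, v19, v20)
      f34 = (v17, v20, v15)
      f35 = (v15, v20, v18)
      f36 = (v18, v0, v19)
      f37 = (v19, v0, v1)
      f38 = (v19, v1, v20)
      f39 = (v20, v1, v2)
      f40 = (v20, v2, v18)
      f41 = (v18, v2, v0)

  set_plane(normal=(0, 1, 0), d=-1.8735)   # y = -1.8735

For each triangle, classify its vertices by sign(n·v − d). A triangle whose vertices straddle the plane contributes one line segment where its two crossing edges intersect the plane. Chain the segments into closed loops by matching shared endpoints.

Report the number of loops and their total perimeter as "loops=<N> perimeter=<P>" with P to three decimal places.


Straddling triangles (10 of 42):
  (v12,v15,v13) [+-+] → (-1.21997, -1.8735, 0)–(-0.849222, -1.8735, 0.148132)  len=0.3992
  (v13,v15,v16) [+-+] → (-0.849222, -1.8735, 0.148132)–(-0.427611, -1.8735, 0.316617)  len=0.4540
  (v12,v17,v15) [++-] → (-0.427611, -1.8735, -0.316617)–(-1.21997, -1.8735, 0)  len=0.8533
  (v15,v18,v16) [--+] → (1.18828, -1.8735, 0.0861513)–(-0.427611, -1.8735, 0.316617)  len=1.6322
  (v16,v18,v19) [+-+] → (1.18828, -1.8735, 0.0861513)–(1.49407, -1.8735, 0.0425383)  len=0.3089
  (v17,v20,v15) [++-] → (0.213371, -1.8735, -0.225194)–(-0.427611, -1.8735, -0.316617)  len=0.6475
  (v15,v20,v18) [-+-] → (0.213371, -1.8735, -0.225194)–(1.49407, -1.8735, -0.0425383)  len=1.2937
  (v18,v0,v19) [-++] → (1.56774, -1.8735, 0)–(1.49407, -1.8735, 0.0425383)  len=0.0851
  (v20,v2,v18) [++-] → (1.54358, -1.8735, -0.0139503)–(1.49407, -1.8735, -0.0425383)  len=0.0572
  (v18,v2,v0) [-++] → (1.54358, -1.8735, -0.0139503)–(1.56774, -1.8735, 0)  len=0.0279

Chained into 1 loop(s):
  loop 1: 10 segments, perimeter = 5.7589
Total perimeter = 5.759

loops=1 perimeter=5.759


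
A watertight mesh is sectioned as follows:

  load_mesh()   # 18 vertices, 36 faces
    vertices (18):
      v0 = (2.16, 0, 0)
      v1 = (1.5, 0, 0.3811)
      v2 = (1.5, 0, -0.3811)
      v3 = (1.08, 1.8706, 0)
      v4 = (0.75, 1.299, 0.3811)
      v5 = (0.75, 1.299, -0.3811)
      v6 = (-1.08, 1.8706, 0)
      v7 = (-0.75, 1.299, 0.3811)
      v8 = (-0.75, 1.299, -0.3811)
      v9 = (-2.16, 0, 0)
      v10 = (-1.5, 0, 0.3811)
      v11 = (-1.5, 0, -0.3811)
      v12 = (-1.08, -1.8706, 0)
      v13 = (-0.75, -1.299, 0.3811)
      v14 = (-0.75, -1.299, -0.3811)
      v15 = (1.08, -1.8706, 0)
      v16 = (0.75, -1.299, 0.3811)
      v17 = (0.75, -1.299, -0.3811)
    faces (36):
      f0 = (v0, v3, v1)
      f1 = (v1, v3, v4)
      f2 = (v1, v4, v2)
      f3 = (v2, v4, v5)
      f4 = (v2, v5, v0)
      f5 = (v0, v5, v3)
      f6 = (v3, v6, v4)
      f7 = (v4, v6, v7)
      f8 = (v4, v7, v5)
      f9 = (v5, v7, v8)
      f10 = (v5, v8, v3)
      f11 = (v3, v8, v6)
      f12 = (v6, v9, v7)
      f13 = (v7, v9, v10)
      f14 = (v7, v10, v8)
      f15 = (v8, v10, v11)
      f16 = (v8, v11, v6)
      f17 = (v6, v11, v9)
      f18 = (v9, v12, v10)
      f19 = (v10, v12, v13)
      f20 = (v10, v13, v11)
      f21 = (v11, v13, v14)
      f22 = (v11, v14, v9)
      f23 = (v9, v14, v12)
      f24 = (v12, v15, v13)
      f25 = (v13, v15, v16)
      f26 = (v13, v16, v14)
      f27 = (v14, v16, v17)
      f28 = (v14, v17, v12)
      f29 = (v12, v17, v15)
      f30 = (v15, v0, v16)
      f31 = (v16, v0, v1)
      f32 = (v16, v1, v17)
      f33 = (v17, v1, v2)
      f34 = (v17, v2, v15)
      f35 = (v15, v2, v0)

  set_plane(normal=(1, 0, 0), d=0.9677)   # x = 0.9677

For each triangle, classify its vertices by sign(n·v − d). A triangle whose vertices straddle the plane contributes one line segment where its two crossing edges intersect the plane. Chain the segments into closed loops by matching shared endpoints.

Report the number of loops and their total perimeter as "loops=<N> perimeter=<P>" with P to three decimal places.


loops=2 perimeter=5.639

Straddling triangles (16 of 36):
  (v1,v3,v4) [++-] → (0.9677, 1.67608, 0.129689)–(0.9677, 0.921944, 0.3811)  len=0.7949
  (v1,v4,v2) [+-+] → (0.9677, 0.921944, 0.3811)–(0.9677, 0.921944, 0.159859)  len=0.2212
  (v2,v4,v5) [+--] → (0.9677, 0.921944, 0.159859)–(0.9677, 0.921944, -0.3811)  len=0.5410
  (v2,v5,v0) [+-+] → (0.9677, 0.921944, -0.3811)–(0.9677, 1.09844, -0.322259)  len=0.1860
  (v0,v5,v3) [+-+] → (0.9677, 1.09844, -0.322259)–(0.9677, 1.67608, -0.129689)  len=0.6089
  (v3,v6,v4) [+--] → (0.9677, 1.8706, 0)–(0.9677, 1.67608, 0.129689)  len=0.2338
  (v5,v8,v3) [--+] → (0.9677, 1.83552, -0.0233866)–(0.9677, 1.67608, -0.129689)  len=0.1916
  (v3,v8,v6) [+--] → (0.9677, 1.83552, -0.0233866)–(0.9677, 1.8706, 0)  len=0.0422
  (v12,v15,v13) [-+-] → (0.9677, -1.8706, 0)–(0.9677, -1.83552, 0.0233866)  len=0.0422
  (v13,v15,v16) [-+-] → (0.9677, -1.83552, 0.0233866)–(0.9677, -1.67608, 0.129689)  len=0.1916
  (v12,v17,v15) [--+] → (0.9677, -1.67608, -0.129689)–(0.9677, -1.8706, 0)  len=0.2338
  (v15,v0,v16) [++-] → (0.9677, -1.09844, 0.322259)–(0.9677, -1.67608, 0.129689)  len=0.6089
  (v16,v0,v1) [-++] → (0.9677, -1.09844, 0.322259)–(0.9677, -0.921944, 0.3811)  len=0.1860
  (v16,v1,v17) [-+-] → (0.9677, -0.921944, 0.3811)–(0.9677, -0.921944, -0.159859)  len=0.5410
  (v17,v1,v2) [-++] → (0.9677, -0.921944, -0.159859)–(0.9677, -0.921944, -0.3811)  len=0.2212
  (v17,v2,v15) [-++] → (0.9677, -0.921944, -0.3811)–(0.9677, -1.67608, -0.129689)  len=0.7949

Chained into 2 loop(s):
  loop 1: 8 segments, perimeter = 2.8197
  loop 2: 8 segments, perimeter = 2.8197
Total perimeter = 5.639


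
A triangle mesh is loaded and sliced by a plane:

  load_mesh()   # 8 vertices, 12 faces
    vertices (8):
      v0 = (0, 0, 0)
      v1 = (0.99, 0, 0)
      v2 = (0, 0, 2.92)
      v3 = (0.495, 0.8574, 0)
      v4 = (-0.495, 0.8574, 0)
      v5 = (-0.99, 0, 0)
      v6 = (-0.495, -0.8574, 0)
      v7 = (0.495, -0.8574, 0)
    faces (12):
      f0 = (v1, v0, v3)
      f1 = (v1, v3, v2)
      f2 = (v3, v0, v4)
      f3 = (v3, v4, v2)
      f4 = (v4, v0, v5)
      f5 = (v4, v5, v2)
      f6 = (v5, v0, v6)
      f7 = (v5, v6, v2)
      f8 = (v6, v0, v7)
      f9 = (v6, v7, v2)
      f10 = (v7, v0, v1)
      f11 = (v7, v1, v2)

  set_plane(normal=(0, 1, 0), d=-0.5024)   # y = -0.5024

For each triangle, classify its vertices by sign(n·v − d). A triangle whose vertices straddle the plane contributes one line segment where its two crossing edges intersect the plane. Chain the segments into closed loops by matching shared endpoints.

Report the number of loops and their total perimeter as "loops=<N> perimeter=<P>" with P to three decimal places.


loops=1 perimeter=4.533

Straddling triangles (6 of 12):
  (v5,v0,v6) [++-] → (-0.290049, -0.5024, 0)–(-0.699951, -0.5024, 0)  len=0.4099
  (v5,v6,v2) [+-+] → (-0.699951, -0.5024, 0)–(-0.290049, -0.5024, 1.209)  len=1.2766
  (v6,v0,v7) [-+-] → (-0.290049, -0.5024, 0)–(0.290049, -0.5024, 0)  len=0.5801
  (v6,v7,v2) [--+] → (0.290049, -0.5024, 1.209)–(-0.290049, -0.5024, 1.209)  len=0.5801
  (v7,v0,v1) [-++] → (0.290049, -0.5024, 0)–(0.699951, -0.5024, 0)  len=0.4099
  (v7,v1,v2) [-++] → (0.699951, -0.5024, 0)–(0.290049, -0.5024, 1.209)  len=1.2766

Chained into 1 loop(s):
  loop 1: 6 segments, perimeter = 4.5332
Total perimeter = 4.533
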